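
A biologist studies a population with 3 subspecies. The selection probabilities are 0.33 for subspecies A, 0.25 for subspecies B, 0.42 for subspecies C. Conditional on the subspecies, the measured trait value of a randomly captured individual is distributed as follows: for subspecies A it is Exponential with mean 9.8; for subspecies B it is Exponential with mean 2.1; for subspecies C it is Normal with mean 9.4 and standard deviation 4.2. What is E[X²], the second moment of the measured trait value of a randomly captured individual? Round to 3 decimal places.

For each component E[X²] = Var + (mean)², giving A: 192.08; B: 8.82; C: 106.
Overall E[X²] = 0.33·192.08 + 0.25·8.82 + 0.42·106 = 110.111.

110.111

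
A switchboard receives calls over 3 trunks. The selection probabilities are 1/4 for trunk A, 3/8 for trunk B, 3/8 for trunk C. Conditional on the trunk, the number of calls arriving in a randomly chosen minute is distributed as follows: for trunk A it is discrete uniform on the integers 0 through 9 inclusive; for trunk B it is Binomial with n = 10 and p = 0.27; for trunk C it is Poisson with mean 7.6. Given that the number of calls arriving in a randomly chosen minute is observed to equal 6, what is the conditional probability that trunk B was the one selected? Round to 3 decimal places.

0.103

Likelihoods P(X=6 | ·): A: 0.1; B: 0.0231043; C: 0.13394.
Posterior ∝ prior × likelihood. Numerator for B: 0.375·0.0231043 = 0.00866412.
Normalizing constant: 0.25·0.1 + 0.375·0.0231043 + 0.375·0.13394 = 0.0838917.
P(B | observation) = 0.00866412 / 0.0838917 = 0.103277.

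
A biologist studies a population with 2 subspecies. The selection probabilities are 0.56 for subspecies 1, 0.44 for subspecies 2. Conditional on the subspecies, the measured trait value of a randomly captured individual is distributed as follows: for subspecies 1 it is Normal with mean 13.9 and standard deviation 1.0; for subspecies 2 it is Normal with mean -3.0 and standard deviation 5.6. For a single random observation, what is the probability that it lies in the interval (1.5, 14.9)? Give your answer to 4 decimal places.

0.5636

Conditional on each subspecies, P(1.5 < X < 14.9): 1: 0.841345; 2: 0.210127.
By total probability, P(1.5 < X < 14.9) = 0.56·0.841345 + 0.44·0.210127 = 0.563609.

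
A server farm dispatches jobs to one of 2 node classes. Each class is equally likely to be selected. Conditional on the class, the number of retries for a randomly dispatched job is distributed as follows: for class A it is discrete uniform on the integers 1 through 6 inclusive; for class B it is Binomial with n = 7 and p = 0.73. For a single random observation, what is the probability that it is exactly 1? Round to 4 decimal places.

Conditional on each class, P(X = 1): A: 0.166667; B: 0.00197972.
By total probability, P(X = 1) = 0.5·0.166667 + 0.5·0.00197972 = 0.0843232.

0.0843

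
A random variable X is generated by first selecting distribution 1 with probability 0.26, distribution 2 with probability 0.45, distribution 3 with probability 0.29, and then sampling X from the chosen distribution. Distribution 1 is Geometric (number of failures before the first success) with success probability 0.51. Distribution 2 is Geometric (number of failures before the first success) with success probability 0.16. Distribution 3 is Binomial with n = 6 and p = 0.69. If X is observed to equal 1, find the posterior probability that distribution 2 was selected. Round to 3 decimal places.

0.469

Likelihoods P(X=1 | ·): 1: 0.2499; 2: 0.1344; 3: 0.0118525.
Posterior ∝ prior × likelihood. Numerator for 2: 0.45·0.1344 = 0.06048.
Normalizing constant: 0.26·0.2499 + 0.45·0.1344 + 0.29·0.0118525 = 0.128891.
P(2 | observation) = 0.06048 / 0.128891 = 0.469233.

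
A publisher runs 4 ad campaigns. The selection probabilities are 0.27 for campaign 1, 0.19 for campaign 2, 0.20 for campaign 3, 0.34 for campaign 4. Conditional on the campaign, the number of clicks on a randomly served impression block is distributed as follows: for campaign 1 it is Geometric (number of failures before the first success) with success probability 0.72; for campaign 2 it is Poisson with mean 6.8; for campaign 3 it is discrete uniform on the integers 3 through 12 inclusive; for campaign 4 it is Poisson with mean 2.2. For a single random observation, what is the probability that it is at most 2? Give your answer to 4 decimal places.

0.4823

Conditional on each campaign, P(X ≤ 2): 1: 0.978048; 2: 0.0344379; 3: 0; 4: 0.622714.
By total probability, P(X ≤ 2) = 0.27·0.978048 + 0.19·0.0344379 + 0.2·0 + 0.34·0.622714 = 0.482339.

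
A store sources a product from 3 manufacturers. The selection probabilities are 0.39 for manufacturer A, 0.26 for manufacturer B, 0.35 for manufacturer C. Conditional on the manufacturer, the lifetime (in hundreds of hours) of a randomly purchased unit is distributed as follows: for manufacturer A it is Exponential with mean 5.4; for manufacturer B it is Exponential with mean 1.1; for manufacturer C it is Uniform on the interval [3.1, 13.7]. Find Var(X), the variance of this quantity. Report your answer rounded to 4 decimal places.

22.9169

Per component, A: μ=5.4, E[X²]=58.32; B: μ=1.1, E[X²]=2.42; C: μ=8.4, E[X²]=79.9233.
E[X] = 0.39·5.4 + 0.26·1.1 + 0.35·8.4 = 5.332.
E[X²] = 0.39·58.32 + 0.26·2.42 + 0.35·79.9233 = 51.3472.
Var(X) = E[X²] − (E[X])² = 51.3472 − 28.4302 = 22.9169.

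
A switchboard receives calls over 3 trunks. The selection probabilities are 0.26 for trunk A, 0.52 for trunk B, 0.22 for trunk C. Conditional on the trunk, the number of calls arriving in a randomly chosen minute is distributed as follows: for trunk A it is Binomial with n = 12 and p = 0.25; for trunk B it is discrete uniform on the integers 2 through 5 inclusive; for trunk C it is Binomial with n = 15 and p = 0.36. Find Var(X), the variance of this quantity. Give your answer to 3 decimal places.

2.772

Per component, A: μ=3, E[X²]=11.25; B: μ=3.5, E[X²]=13.5; C: μ=5.4, E[X²]=32.616.
E[X] = 0.26·3 + 0.52·3.5 + 0.22·5.4 = 3.788.
E[X²] = 0.26·11.25 + 0.52·13.5 + 0.22·32.616 = 17.1205.
Var(X) = E[X²] − (E[X])² = 17.1205 − 14.3489 = 2.77158.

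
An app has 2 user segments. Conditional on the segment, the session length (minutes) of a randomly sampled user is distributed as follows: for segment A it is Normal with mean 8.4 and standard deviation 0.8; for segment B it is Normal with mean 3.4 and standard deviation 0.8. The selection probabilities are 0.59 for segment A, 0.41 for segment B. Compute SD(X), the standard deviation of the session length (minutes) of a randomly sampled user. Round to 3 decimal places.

Per component, A: μ=8.4, E[X²]=71.2; B: μ=3.4, E[X²]=12.2.
E[X] = 0.59·8.4 + 0.41·3.4 = 6.35.
E[X²] = 0.59·71.2 + 0.41·12.2 = 47.01.
Var(X) = E[X²] − (E[X])² = 47.01 − 40.3225 = 6.6875.
SD(X) = √6.6875 = 2.58602.

2.586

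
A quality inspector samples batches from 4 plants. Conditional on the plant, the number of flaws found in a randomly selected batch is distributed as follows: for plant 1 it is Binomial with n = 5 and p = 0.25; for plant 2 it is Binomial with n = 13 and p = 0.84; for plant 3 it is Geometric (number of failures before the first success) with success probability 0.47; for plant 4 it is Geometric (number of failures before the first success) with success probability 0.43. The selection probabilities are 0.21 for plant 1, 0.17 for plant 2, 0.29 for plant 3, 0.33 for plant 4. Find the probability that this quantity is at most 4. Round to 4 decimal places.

0.7978

Conditional on each plant, P(X ≤ 4): 1: 0.999023; 2: 2.64264e-05; 3: 0.95818; 4: 0.939831.
By total probability, P(X ≤ 4) = 0.21·0.999023 + 0.17·2.64264e-05 + 0.29·0.95818 + 0.33·0.939831 = 0.797816.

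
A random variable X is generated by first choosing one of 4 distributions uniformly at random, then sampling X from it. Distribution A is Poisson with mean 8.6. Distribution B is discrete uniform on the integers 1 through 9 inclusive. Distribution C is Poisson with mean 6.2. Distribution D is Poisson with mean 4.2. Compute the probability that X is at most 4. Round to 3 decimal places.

Conditional on each component, P(X ≤ 4): A: 0.070054; B: 0.444444; C: 0.259177; D: 0.589827.
By total probability, P(X ≤ 4) = 0.25·0.070054 + 0.25·0.444444 + 0.25·0.259177 + 0.25·0.589827 = 0.340876.

0.341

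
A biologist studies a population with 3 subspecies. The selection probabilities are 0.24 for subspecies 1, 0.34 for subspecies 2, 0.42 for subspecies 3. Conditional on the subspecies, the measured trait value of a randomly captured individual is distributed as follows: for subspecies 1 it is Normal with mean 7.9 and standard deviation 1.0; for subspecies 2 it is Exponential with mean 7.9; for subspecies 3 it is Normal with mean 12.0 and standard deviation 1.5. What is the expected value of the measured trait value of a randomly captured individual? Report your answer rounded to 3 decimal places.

Component means — 1: 7.9; 2: 7.9; 3: 12.
E[X] = 0.24·7.9 + 0.34·7.9 + 0.42·12 = 9.622.

9.622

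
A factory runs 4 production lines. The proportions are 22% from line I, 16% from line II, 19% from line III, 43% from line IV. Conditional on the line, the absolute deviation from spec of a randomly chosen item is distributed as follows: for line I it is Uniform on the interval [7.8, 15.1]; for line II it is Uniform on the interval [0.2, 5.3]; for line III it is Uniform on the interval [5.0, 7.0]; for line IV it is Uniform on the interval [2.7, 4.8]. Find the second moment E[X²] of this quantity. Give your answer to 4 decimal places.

44.4846

For each component E[X²] = Var + (mean)², giving I: 135.543; II: 9.73; III: 36.3333; IV: 14.43.
Overall E[X²] = 0.22·135.543 + 0.16·9.73 + 0.19·36.3333 + 0.43·14.43 = 44.4846.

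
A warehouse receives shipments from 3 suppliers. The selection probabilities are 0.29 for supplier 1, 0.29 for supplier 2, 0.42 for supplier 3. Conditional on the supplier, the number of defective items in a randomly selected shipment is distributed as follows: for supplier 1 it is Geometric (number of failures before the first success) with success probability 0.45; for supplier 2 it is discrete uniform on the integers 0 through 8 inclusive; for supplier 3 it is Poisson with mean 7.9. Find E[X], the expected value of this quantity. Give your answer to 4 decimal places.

4.8324

Component means — 1: 1.22222; 2: 4; 3: 7.9.
E[X] = 0.29·1.22222 + 0.29·4 + 0.42·7.9 = 4.83244.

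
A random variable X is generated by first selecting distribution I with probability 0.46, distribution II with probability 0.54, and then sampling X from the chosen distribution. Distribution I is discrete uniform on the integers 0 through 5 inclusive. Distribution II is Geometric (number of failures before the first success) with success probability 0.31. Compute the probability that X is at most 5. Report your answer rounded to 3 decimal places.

Conditional on each component, P(X ≤ 5): I: 1; II: 0.892082.
By total probability, P(X ≤ 5) = 0.46·1 + 0.54·0.892082 = 0.941724.

0.942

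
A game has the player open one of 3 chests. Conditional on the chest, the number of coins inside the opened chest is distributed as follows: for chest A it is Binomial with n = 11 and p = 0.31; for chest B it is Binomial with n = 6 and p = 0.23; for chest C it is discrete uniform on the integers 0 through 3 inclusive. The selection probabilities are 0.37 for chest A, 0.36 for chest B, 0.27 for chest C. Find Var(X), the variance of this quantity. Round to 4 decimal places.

Per component, A: μ=3.41, E[X²]=13.981; B: μ=1.38, E[X²]=2.967; C: μ=1.5, E[X²]=3.5.
E[X] = 0.37·3.41 + 0.36·1.38 + 0.27·1.5 = 2.1635.
E[X²] = 0.37·13.981 + 0.36·2.967 + 0.27·3.5 = 7.18609.
Var(X) = E[X²] − (E[X])² = 7.18609 − 4.68073 = 2.50536.

2.5054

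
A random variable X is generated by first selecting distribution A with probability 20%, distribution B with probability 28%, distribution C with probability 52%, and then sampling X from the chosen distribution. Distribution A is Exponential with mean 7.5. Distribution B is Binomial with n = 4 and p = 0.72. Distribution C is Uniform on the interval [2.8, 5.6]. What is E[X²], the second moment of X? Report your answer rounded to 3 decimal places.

For each component E[X²] = Var + (mean)², giving A: 112.5; B: 9.1008; C: 18.2933.
Overall E[X²] = 0.2·112.5 + 0.28·9.1008 + 0.52·18.2933 = 34.5608.

34.561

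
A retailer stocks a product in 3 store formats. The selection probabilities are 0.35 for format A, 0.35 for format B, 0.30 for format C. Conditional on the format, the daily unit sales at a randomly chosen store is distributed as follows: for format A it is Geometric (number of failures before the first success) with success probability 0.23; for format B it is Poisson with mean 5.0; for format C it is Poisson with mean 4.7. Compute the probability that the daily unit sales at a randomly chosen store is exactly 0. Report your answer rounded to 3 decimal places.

0.086

Conditional on each format, P(X = 0): A: 0.23; B: 0.00673795; C: 0.00909528.
By total probability, P(X = 0) = 0.35·0.23 + 0.35·0.00673795 + 0.3·0.00909528 = 0.0855869.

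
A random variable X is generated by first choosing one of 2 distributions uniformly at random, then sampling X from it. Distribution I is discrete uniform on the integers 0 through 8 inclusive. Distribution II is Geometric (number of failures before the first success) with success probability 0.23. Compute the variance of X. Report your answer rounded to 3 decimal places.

Per component, I: μ=4, E[X²]=22.6667; II: μ=3.34783, E[X²]=25.7637.
E[X] = 0.5·4 + 0.5·3.34783 = 3.67391.
E[X²] = 0.5·22.6667 + 0.5·25.7637 = 24.2152.
Var(X) = E[X²] − (E[X])² = 24.2152 − 13.4976 = 10.7175.

10.718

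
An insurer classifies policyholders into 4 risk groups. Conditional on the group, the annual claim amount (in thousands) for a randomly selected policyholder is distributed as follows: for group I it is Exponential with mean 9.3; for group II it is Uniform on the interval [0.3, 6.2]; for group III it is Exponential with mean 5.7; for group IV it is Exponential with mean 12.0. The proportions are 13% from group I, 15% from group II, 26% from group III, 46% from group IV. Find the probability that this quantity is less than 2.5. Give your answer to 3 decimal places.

0.265

Conditional on each group, P(X < 2.5): I: 0.235717; II: 0.372881; III: 0.355059; IV: 0.188064.
By total probability, P(X < 2.5) = 0.13·0.235717 + 0.15·0.372881 + 0.26·0.355059 + 0.46·0.188064 = 0.2654.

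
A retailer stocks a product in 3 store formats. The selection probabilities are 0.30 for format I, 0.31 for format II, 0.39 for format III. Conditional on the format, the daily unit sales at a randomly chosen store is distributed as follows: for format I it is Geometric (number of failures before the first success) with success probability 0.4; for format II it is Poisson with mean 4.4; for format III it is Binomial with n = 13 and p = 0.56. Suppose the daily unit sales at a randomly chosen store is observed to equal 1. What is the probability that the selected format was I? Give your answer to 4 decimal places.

0.8099

Likelihoods P(X=1 | ·): I: 0.24; II: 0.0540203; III: 0.000383322.
Posterior ∝ prior × likelihood. Numerator for I: 0.3·0.24 = 0.072.
Normalizing constant: 0.3·0.24 + 0.31·0.0540203 + 0.39·0.000383322 = 0.0888958.
P(I | observation) = 0.072 / 0.0888958 = 0.809937.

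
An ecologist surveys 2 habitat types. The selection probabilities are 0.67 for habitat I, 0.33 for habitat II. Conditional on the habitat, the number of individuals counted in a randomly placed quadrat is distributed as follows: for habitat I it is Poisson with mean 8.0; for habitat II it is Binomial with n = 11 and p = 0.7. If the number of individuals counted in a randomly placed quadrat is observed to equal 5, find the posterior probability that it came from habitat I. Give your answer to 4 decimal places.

0.7667

Likelihoods P(X=5 | ·): I: 0.0916037; II: 0.0566056.
Posterior ∝ prior × likelihood. Numerator for I: 0.67·0.0916037 = 0.0613745.
Normalizing constant: 0.67·0.0916037 + 0.33·0.0566056 = 0.0800543.
P(I | observation) = 0.0613745 / 0.0800543 = 0.76666.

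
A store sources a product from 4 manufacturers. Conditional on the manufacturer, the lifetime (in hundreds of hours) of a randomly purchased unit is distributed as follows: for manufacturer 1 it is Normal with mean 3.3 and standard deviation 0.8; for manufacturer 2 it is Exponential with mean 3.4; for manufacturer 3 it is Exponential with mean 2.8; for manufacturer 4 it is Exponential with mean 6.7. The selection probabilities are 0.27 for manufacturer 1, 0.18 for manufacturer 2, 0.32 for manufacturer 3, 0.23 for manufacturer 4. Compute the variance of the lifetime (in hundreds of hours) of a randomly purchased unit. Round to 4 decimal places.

Per component, 1: μ=3.3, E[X²]=11.53; 2: μ=3.4, E[X²]=23.12; 3: μ=2.8, E[X²]=15.68; 4: μ=6.7, E[X²]=89.78.
E[X] = 0.27·3.3 + 0.18·3.4 + 0.32·2.8 + 0.23·6.7 = 3.94.
E[X²] = 0.27·11.53 + 0.18·23.12 + 0.32·15.68 + 0.23·89.78 = 32.9417.
Var(X) = E[X²] − (E[X])² = 32.9417 − 15.5236 = 17.4181.

17.4181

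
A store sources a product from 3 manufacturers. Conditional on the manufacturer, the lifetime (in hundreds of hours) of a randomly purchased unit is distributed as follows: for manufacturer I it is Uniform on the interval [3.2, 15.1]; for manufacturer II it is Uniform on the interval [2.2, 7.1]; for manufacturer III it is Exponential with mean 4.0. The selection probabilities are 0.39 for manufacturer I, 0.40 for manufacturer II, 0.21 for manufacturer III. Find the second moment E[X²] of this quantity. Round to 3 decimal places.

For each component E[X²] = Var + (mean)², giving I: 95.5233; II: 23.6233; III: 32.
Overall E[X²] = 0.39·95.5233 + 0.4·23.6233 + 0.21·32 = 53.4234.

53.423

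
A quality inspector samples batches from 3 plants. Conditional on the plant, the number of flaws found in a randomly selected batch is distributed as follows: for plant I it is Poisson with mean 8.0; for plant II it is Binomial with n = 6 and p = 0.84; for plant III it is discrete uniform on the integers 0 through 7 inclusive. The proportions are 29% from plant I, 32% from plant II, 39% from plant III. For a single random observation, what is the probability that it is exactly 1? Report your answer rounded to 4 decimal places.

0.0497

Conditional on each plant, P(X = 1): I: 0.0026837; II: 0.000528482; III: 0.125.
By total probability, P(X = 1) = 0.29·0.0026837 + 0.32·0.000528482 + 0.39·0.125 = 0.0496974.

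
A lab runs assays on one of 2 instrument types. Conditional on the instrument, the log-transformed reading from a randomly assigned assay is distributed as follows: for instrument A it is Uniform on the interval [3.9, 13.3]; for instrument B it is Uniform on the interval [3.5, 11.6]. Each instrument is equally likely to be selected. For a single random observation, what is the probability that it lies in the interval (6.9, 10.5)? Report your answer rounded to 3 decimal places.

Conditional on each instrument, P(6.9 < X < 10.5): A: 0.382979; B: 0.444444.
By total probability, P(6.9 < X < 10.5) = 0.5·0.382979 + 0.5·0.444444 = 0.413712.

0.414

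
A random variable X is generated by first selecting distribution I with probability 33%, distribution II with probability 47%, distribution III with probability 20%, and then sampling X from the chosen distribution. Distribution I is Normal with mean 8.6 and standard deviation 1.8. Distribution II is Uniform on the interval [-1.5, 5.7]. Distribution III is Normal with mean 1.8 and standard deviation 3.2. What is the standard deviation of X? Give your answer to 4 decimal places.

3.8420

Per component, I: μ=8.6, E[X²]=77.2; II: μ=2.1, E[X²]=8.73; III: μ=1.8, E[X²]=13.48.
E[X] = 0.33·8.6 + 0.47·2.1 + 0.2·1.8 = 4.185.
E[X²] = 0.33·77.2 + 0.47·8.73 + 0.2·13.48 = 32.2751.
Var(X) = E[X²] − (E[X])² = 32.2751 − 17.5142 = 14.7609.
SD(X) = √14.7609 = 3.84199.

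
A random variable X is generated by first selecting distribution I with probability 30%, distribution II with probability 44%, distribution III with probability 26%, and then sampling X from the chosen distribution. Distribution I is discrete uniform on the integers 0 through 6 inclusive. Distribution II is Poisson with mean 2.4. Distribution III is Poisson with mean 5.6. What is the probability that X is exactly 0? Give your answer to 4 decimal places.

Conditional on each component, P(X = 0): I: 0.142857; II: 0.090718; III: 0.00369786.
By total probability, P(X = 0) = 0.3·0.142857 + 0.44·0.090718 + 0.26·0.00369786 = 0.0837345.

0.0837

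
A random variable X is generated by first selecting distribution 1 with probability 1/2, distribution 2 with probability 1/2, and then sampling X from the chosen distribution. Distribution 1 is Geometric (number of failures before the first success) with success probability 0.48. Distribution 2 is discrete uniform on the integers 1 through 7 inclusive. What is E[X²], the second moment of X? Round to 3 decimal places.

For each component E[X²] = Var + (mean)², giving 1: 3.43056; 2: 20.
Overall E[X²] = 0.5·3.43056 + 0.5·20 = 11.7153.

11.715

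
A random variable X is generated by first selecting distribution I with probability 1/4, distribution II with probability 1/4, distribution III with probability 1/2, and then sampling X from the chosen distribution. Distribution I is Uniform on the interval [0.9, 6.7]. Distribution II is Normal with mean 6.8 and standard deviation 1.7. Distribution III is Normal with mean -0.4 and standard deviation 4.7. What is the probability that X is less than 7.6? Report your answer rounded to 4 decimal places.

Conditional on each component, P(X < 7.6): I: 1; II: 0.681033; III: 0.955634.
By total probability, P(X < 7.6) = 0.25·1 + 0.25·0.681033 + 0.5·0.955634 = 0.898075.

0.8981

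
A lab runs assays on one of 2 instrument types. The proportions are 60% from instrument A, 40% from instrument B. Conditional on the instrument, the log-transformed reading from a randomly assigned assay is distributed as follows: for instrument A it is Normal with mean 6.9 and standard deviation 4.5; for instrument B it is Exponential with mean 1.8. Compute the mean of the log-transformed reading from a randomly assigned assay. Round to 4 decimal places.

4.8600

Component means — A: 6.9; B: 1.8.
E[X] = 0.6·6.9 + 0.4·1.8 = 4.86.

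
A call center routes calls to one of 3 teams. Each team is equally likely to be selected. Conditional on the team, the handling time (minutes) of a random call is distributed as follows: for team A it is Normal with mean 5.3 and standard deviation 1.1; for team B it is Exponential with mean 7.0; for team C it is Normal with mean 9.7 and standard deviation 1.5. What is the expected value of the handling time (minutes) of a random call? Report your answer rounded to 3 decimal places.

Component means — A: 5.3; B: 7; C: 9.7.
E[X] = 0.333333·5.3 + 0.333333·7 + 0.333333·9.7 = 7.33333.

7.333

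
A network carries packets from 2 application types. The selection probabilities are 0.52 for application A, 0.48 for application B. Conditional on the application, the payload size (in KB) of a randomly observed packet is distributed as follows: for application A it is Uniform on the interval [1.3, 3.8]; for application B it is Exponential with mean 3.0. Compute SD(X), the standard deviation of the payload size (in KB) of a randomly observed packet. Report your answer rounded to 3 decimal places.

2.154

Per component, A: μ=2.55, E[X²]=7.02333; B: μ=3, E[X²]=18.
E[X] = 0.52·2.55 + 0.48·3 = 2.766.
E[X²] = 0.52·7.02333 + 0.48·18 = 12.2921.
Var(X) = E[X²] − (E[X])² = 12.2921 − 7.65076 = 4.64138.
SD(X) = √4.64138 = 2.15439.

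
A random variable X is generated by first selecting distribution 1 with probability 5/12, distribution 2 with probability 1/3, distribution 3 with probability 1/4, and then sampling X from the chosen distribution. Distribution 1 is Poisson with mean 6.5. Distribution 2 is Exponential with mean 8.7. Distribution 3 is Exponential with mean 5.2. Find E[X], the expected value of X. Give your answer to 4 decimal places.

Component means — 1: 6.5; 2: 8.7; 3: 5.2.
E[X] = 0.416667·6.5 + 0.333333·8.7 + 0.25·5.2 = 6.90833.

6.9083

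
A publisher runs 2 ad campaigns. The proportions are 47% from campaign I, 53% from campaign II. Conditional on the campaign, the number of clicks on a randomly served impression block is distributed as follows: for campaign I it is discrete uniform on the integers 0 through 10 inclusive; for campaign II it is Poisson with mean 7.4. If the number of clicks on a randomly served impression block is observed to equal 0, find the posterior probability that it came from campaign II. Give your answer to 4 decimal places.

0.0075

Likelihoods P(X=0 | ·): I: 0.0909091; II: 0.000611253.
Posterior ∝ prior × likelihood. Numerator for II: 0.53·0.000611253 = 0.000323964.
Normalizing constant: 0.47·0.0909091 + 0.53·0.000611253 = 0.0430512.
P(II | observation) = 0.000323964 / 0.0430512 = 0.00752508.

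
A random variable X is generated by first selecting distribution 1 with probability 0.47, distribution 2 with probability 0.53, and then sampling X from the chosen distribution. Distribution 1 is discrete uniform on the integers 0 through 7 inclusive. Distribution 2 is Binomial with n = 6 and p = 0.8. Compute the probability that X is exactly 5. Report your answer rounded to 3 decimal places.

Conditional on each component, P(X = 5): 1: 0.125; 2: 0.393216.
By total probability, P(X = 5) = 0.47·0.125 + 0.53·0.393216 = 0.267154.

0.267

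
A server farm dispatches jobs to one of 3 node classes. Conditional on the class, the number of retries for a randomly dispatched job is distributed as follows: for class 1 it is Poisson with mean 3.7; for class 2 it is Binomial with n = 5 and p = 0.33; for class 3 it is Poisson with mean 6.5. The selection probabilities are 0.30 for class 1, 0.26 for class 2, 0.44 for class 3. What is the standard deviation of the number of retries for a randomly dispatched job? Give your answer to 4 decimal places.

2.8829

Per component, 1: μ=3.7, E[X²]=17.39; 2: μ=1.65, E[X²]=3.828; 3: μ=6.5, E[X²]=48.75.
E[X] = 0.3·3.7 + 0.26·1.65 + 0.44·6.5 = 4.399.
E[X²] = 0.3·17.39 + 0.26·3.828 + 0.44·48.75 = 27.6623.
Var(X) = E[X²] − (E[X])² = 27.6623 − 19.3512 = 8.31108.
SD(X) = √8.31108 = 2.88289.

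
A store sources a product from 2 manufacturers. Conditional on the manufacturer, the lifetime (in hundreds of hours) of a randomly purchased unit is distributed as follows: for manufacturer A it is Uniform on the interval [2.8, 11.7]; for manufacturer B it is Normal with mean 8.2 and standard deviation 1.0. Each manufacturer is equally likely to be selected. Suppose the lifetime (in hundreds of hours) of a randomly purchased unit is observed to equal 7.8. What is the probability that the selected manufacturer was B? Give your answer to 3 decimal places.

0.766

Likelihoods f(7.8 | ·): A: 0.11236; B: 0.36827.
Posterior ∝ prior × likelihood. Numerator for B: 0.5·0.36827 = 0.184135.
Normalizing constant: 0.5·0.11236 + 0.5·0.36827 = 0.240315.
P(B | observation) = 0.184135 / 0.240315 = 0.766224.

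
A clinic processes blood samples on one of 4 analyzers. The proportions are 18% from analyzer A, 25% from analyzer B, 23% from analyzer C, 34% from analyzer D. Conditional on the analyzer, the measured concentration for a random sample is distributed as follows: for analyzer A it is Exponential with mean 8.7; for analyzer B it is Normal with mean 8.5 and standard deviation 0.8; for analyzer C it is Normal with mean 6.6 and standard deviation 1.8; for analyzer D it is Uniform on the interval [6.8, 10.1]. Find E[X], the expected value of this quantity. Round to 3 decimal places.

Component means — A: 8.7; B: 8.5; C: 6.6; D: 8.45.
E[X] = 0.18·8.7 + 0.25·8.5 + 0.23·6.6 + 0.34·8.45 = 8.082.

8.082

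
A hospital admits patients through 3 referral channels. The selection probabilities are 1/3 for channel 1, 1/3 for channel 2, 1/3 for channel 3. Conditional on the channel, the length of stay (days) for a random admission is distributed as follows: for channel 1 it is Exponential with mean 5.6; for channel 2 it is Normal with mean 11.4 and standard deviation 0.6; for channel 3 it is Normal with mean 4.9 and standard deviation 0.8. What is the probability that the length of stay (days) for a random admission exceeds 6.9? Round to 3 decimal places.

0.433

Conditional on each channel, P(X > 6.9): 1: 0.291667; 2: 1; 3: 0.00620967.
By total probability, P(X > 6.9) = 0.333333·0.291667 + 0.333333·1 + 0.333333·0.00620967 = 0.432626.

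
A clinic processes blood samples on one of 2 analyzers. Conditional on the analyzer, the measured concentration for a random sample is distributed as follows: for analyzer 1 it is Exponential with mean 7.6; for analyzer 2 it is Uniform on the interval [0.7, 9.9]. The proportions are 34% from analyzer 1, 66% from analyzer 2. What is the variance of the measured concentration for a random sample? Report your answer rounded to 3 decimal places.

Per component, 1: μ=7.6, E[X²]=115.52; 2: μ=5.3, E[X²]=35.1433.
E[X] = 0.34·7.6 + 0.66·5.3 = 6.082.
E[X²] = 0.34·115.52 + 0.66·35.1433 = 62.4714.
Var(X) = E[X²] − (E[X])² = 62.4714 − 36.9907 = 25.4807.

25.481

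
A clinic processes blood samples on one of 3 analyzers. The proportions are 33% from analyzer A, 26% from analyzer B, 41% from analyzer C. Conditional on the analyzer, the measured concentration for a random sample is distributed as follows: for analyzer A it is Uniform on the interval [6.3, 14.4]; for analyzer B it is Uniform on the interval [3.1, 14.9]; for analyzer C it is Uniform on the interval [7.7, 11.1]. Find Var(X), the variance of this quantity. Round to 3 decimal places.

5.512

Per component, A: μ=10.35, E[X²]=112.59; B: μ=9, E[X²]=92.6033; C: μ=9.4, E[X²]=89.3233.
E[X] = 0.33·10.35 + 0.26·9 + 0.41·9.4 = 9.6095.
E[X²] = 0.33·112.59 + 0.26·92.6033 + 0.41·89.3233 = 97.8541.
Var(X) = E[X²] − (E[X])² = 97.8541 − 92.3425 = 5.51164.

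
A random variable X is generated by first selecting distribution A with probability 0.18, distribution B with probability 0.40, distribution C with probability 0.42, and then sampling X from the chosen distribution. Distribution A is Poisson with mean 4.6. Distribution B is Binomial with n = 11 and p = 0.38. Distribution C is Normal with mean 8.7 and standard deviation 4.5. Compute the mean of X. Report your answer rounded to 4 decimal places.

6.1540

Component means — A: 4.6; B: 4.18; C: 8.7.
E[X] = 0.18·4.6 + 0.4·4.18 + 0.42·8.7 = 6.154.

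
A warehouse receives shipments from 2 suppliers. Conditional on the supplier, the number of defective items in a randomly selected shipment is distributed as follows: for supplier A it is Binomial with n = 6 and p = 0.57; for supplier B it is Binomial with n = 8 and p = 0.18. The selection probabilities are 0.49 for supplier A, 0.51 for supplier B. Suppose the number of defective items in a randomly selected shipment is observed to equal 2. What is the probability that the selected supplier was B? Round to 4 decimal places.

Likelihoods P(X=2 | ·): A: 0.166615; B: 0.275795.
Posterior ∝ prior × likelihood. Numerator for B: 0.51·0.275795 = 0.140655.
Normalizing constant: 0.49·0.166615 + 0.51·0.275795 = 0.222297.
P(B | observation) = 0.140655 / 0.222297 = 0.632737.

0.6327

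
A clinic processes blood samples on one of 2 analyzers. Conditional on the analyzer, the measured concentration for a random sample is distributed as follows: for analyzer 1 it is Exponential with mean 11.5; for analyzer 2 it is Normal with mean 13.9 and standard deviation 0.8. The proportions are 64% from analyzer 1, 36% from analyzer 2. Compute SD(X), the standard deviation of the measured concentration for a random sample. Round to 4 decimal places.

Per component, 1: μ=11.5, E[X²]=264.5; 2: μ=13.9, E[X²]=193.85.
E[X] = 0.64·11.5 + 0.36·13.9 = 12.364.
E[X²] = 0.64·264.5 + 0.36·193.85 = 239.066.
Var(X) = E[X²] − (E[X])² = 239.066 − 152.868 = 86.1975.
SD(X) = √86.1975 = 9.28426.

9.2843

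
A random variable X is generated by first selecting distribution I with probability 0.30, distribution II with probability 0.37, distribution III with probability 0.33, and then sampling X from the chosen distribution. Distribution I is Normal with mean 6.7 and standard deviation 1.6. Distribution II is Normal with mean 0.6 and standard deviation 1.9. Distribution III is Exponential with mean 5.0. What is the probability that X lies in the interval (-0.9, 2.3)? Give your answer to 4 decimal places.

Conditional on each component, P(-0.9 < X < 2.3): I: 0.00297875; II: 0.599619; III: 0.368716.
By total probability, P(-0.9 < X < 2.3) = 0.3·0.00297875 + 0.37·0.599619 + 0.33·0.368716 = 0.344429.

0.3444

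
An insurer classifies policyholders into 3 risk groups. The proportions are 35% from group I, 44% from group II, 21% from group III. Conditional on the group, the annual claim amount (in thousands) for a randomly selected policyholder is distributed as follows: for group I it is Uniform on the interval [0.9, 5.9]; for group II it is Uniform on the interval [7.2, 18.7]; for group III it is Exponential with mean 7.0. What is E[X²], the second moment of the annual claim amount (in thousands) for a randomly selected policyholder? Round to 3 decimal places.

For each component E[X²] = Var + (mean)², giving I: 13.6433; II: 178.723; III: 98.
Overall E[X²] = 0.35·13.6433 + 0.44·178.723 + 0.21·98 = 103.993.

103.993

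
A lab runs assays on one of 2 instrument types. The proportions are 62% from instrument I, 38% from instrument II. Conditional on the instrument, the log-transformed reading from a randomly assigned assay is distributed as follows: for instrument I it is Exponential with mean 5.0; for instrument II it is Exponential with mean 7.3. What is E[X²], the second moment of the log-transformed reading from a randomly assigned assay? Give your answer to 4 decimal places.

For each component E[X²] = Var + (mean)², giving I: 50; II: 106.58.
Overall E[X²] = 0.62·50 + 0.38·106.58 = 71.5004.

71.5004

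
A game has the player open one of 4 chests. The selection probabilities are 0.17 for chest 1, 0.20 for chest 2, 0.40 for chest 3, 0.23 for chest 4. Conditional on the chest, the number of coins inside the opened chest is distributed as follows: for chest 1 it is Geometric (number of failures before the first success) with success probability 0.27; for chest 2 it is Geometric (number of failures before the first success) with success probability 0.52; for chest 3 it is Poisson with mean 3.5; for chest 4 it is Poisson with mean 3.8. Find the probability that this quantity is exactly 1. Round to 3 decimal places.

Conditional on each chest, P(X = 1): 1: 0.1971; 2: 0.2496; 3: 0.105691; 4: 0.0850089.
By total probability, P(X = 1) = 0.17·0.1971 + 0.2·0.2496 + 0.4·0.105691 + 0.23·0.0850089 = 0.145255.

0.145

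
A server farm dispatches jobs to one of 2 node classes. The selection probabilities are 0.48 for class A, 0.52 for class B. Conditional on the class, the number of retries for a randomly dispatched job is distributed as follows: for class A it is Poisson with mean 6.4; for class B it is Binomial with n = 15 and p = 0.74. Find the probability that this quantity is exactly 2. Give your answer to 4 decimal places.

0.0163

Conditional on each class, P(X = 2): A: 0.0340287; B: 1.42661e-06.
By total probability, P(X = 2) = 0.48·0.0340287 + 0.52·1.42661e-06 = 0.0163345.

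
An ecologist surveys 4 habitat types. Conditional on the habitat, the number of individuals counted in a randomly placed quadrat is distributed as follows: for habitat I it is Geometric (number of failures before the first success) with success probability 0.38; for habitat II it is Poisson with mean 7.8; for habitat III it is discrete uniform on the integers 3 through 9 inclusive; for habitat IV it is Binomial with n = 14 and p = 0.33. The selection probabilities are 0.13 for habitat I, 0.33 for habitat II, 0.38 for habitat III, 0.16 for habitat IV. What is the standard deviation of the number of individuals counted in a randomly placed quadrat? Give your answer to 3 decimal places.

2.994

Per component, I: μ=1.63158, E[X²]=6.95568; II: μ=7.8, E[X²]=68.64; III: μ=6, E[X²]=40; IV: μ=4.62, E[X²]=24.4398.
E[X] = 0.13·1.63158 + 0.33·7.8 + 0.38·6 + 0.16·4.62 = 5.80531.
E[X²] = 0.13·6.95568 + 0.33·68.64 + 0.38·40 + 0.16·24.4398 = 42.6658.
Var(X) = E[X²] − (E[X])² = 42.6658 − 33.7016 = 8.96424.
SD(X) = √8.96424 = 2.99403.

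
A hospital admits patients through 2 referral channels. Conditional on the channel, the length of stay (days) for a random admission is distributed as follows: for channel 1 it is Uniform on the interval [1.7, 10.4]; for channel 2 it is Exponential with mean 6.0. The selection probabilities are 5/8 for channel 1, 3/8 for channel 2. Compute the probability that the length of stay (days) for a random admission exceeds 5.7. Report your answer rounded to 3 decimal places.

Conditional on each channel, P(X > 5.7): 1: 0.54023; 2: 0.386741.
By total probability, P(X > 5.7) = 0.625·0.54023 + 0.375·0.386741 = 0.482672.

0.483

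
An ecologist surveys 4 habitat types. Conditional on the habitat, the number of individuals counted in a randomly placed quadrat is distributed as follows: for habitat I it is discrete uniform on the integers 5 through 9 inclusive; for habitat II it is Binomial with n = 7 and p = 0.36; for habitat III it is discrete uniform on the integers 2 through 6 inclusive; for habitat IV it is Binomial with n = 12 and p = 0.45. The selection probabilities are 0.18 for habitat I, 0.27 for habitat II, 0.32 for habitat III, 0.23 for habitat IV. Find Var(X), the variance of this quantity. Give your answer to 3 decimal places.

Per component, I: μ=7, E[X²]=51; II: μ=2.52, E[X²]=7.9632; III: μ=4, E[X²]=18; IV: μ=5.4, E[X²]=32.13.
E[X] = 0.18·7 + 0.27·2.52 + 0.32·4 + 0.23·5.4 = 4.4624.
E[X²] = 0.18·51 + 0.27·7.9632 + 0.32·18 + 0.23·32.13 = 24.48.
Var(X) = E[X²] − (E[X])² = 24.48 − 19.913 = 4.56695.

4.567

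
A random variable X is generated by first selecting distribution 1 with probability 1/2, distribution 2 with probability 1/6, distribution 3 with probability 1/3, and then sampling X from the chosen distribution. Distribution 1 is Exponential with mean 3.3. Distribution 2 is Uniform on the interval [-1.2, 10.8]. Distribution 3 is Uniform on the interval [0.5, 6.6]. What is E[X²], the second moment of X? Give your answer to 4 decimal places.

21.9644

For each component E[X²] = Var + (mean)², giving 1: 21.78; 2: 35.04; 3: 15.7033.
Overall E[X²] = 0.5·21.78 + 0.166667·35.04 + 0.333333·15.7033 = 21.9644.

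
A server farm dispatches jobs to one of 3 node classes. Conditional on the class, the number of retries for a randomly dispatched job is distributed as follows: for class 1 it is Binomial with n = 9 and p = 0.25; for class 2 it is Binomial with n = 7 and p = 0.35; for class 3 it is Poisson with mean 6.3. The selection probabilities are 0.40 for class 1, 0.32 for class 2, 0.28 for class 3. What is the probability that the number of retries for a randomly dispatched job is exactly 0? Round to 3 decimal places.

Conditional on each class, P(X = 0): 1: 0.0750847; 2: 0.0490223; 3: 0.0018363.
By total probability, P(X = 0) = 0.4·0.0750847 + 0.32·0.0490223 + 0.28·0.0018363 = 0.0462352.

0.046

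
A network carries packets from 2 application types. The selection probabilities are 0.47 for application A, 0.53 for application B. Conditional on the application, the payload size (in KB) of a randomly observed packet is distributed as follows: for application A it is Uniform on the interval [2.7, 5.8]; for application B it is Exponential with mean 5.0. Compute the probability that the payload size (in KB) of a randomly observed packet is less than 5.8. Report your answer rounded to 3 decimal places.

0.834

Conditional on each application, P(X < 5.8): A: 1; B: 0.686514.
By total probability, P(X < 5.8) = 0.47·1 + 0.53·0.686514 = 0.833852.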